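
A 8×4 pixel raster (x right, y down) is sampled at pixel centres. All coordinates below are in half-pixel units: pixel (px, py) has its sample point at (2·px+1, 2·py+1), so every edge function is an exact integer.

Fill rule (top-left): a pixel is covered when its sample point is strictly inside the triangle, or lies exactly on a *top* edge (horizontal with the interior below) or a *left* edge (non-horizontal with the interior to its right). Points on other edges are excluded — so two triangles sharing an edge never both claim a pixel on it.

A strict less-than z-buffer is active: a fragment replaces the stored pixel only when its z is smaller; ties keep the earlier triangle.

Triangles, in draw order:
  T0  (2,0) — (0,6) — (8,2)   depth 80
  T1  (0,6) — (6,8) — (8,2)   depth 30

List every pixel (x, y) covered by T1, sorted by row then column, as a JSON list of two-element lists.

T0:
  2·area = 40  (B↔C swapped to make it positive)
  edge (2, 0)→(8, 2): d=(6,2) right/bottom  bias=-1
  edge (8, 2)→(0, 6): d=(-8,4) right/bottom  bias=-1
  edge (0, 6)→(2, 0): d=(2,-6) top-left  bias=+0
    (1,0)@(3, 1): e=[4,28,8] → #
    (2,0)@(5, 1): e=[0,20,20] → ·  [on edge]
    (0,1)@(1, 3): e=[20,20,0] → #  [on edge]
    (2,1)@(5, 3): e=[12,4,24] → #
    (3,1)@(7, 3): e=[8,-4,36] → ·
    (5,1)@(11, 3): e=[0,-20,60] → ·  [on edge]
    (0,2)@(1, 5): e=[32,4,4] → #
    (1,2)@(3, 5): e=[28,-4,16] → ·
    (2,2)@(5, 5): e=[24,-12,28] → ·
    (0,3)@(1, 7): e=[44,-12,8] → ·
  covered (5 px):
    · # · · · · · ·
    # # # · · · · ·
    # · · · · · · ·
    · · · · · · · ·
T1:
  2·area = 40  (B↔C swapped to make it positive)
  edge (0, 6)→(8, 2): d=(8,-4) top-left  bias=+0
  edge (8, 2)→(6, 8): d=(-2,6) right/bottom  bias=-1
  edge (6, 8)→(0, 6): d=(-6,-2) top-left  bias=+0
    (3,1)@(7, 3): e=[4,4,32] → #
    (4,1)@(9, 3): e=[12,-8,36] → ·
    (1,2)@(3, 5): e=[4,24,12] → #
    (2,2)@(5, 5): e=[12,12,16] → #
    (3,2)@(7, 5): e=[20,0,20] → ·  [on edge]
    (1,3)@(3, 7): e=[20,20,0] → #  [on edge]
    (3,3)@(7, 7): e=[36,-4,8] → ·
  covered (5 px):
    · · · · · · · ·
    · · · # · · · ·
    · # # · · · · ·
    · # # · · · · ·

Result: [[3,1],[1,2],[2,2],[1,3],[2,3]]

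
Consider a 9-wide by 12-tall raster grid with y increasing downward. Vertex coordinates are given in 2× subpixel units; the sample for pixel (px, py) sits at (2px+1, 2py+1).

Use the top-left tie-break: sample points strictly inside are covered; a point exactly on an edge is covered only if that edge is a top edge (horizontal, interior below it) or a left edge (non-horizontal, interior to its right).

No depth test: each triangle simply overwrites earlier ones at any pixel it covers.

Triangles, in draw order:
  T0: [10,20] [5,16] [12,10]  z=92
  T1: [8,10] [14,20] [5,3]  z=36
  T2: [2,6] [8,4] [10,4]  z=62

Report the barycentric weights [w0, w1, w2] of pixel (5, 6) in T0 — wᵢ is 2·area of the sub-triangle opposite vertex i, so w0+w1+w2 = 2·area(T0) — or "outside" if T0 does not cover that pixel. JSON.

T0:
  2·area = 58
  edge (10, 20)→(5, 16): d=(-5,-4) top-left  bias=+0
  edge (5, 16)→(12, 10): d=(7,-6) top-left  bias=+0
  edge (12, 10)→(10, 20): d=(-2,10) right/bottom  bias=-1
    (6,2)@(13, 5): e=[87,-29,0] → ·  [on edge]
    (5,5)@(11, 11): e=[49,1,8] → █
    (6,5)@(13, 11): e=[57,13,-12] → ·
    (4,6)@(9, 13): e=[31,3,24] → █
    (6,6)@(13, 13): e=[47,27,-16] → ·
    (3,7)@(7, 15): e=[13,5,40] → █
    (5,7)@(11, 15): e=[29,29,0] → ·  [on edge]
    (3,8)@(7, 17): e=[3,19,36] → █
    (5,8)@(11, 17): e=[19,43,-4] → ·
    (3,9)@(7, 19): e=[-7,33,32] → ·
    (4,9)@(9, 19): e=[1,45,12] → █
    (5,9)@(11, 19): e=[9,57,-8] → ·
  covered (8 px):
    · · · · · · · · ·
    · · · · · · · · ·
    · · · · · · · · ·
    · · · · · · · · ·
    · · · · · · · · ·
    · · · · · █ · · ·
    · · · · █ █ · · ·
    · · · █ █ · · · ·
    · · · █ █ · · · ·
    · · · · █ · · · ·
    · · · · · · · · ·
    · · · · · · · · ·
T1:
  2·area = 12  (B↔C swapped to make it positive)
  edge (8, 10)→(5, 3): d=(-3,-7) top-left  bias=+0
  edge (5, 3)→(14, 20): d=(9,17) right/bottom  bias=-1
  edge (14, 20)→(8, 10): d=(-6,-10) top-left  bias=+0
    (2,1)@(5, 3): e=[0,0,12] → ·  [on edge]
    (2,2)@(5, 5): e=[-6,18,0] → ·  [on edge]
    (3,3)@(7, 7): e=[2,2,8] → █
    (4,3)@(9, 7): e=[16,-32,28] → ·
    (3,4)@(7, 9): e=[-4,20,-4] → ·
    (4,5)@(9, 11): e=[4,4,4] → █
    (5,5)@(11, 11): e=[18,-30,24] → ·
    (4,6)@(9, 13): e=[-2,22,-8] → ·
    (5,7)@(11, 15): e=[6,6,0] → █  [on edge]
    (6,7)@(13, 15): e=[20,-28,20] → ·
    (5,8)@(11, 17): e=[0,24,-12] → ·  [on edge]
  covered (3 px):
    · · · · · · · · ·
    · · · · · · · · ·
    · · · · · · · · ·
    · · · █ · · · · ·
    · · · · · · · · ·
    · · · · █ · · · ·
    · · · · · · · · ·
    · · · · · █ · · ·
    · · · · · · · · ·
    · · · · · · · · ·
    · · · · · · · · ·
    · · · · · · · · ·
T2:
  2·area = 4
  edge (2, 6)→(8, 4): d=(6,-2) top-left  bias=+0
  edge (8, 4)→(10, 4): d=(2,0) top-left  bias=+0
  edge (10, 4)→(2, 6): d=(-8,2) right/bottom  bias=-1
    (8,0)@(17, 1): e=[0,-6,10] → ·  [on edge]
    (5,1)@(11, 3): e=[0,-2,6] → ·  [on edge]
    (2,2)@(5, 5): e=[0,2,2] → █  [on edge]
    (3,2)@(7, 5): e=[4,2,-2] → ·
    (2,3)@(5, 7): e=[12,6,-14] → ·
  covered (1 px):
    · · · · · · · · ·
    · · · · · · · · ·
    · · █ · · · · · ·
    · · · · · · · · ·
    · · · · · · · · ·
    · · · · · · · · ·
    · · · · · · · · ·
    · · · · · · · · ·
    · · · · · · · · ·
    · · · · · · · · ·
    · · · · · · · · ·
    · · · · · · · · ·

Result: [15,4,39]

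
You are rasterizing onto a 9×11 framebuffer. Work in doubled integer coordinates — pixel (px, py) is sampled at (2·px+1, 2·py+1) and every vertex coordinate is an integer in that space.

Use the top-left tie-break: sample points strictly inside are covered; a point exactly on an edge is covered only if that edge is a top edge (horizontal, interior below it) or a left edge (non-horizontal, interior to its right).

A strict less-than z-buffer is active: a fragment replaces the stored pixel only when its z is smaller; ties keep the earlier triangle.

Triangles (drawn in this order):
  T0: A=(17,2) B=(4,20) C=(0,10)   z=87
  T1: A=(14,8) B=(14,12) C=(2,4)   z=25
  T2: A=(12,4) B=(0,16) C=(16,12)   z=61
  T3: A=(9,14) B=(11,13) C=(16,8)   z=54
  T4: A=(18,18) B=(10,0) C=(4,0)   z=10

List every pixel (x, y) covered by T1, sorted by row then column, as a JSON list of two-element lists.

T0:
  2·area = 202
  edge (17, 2)→(4, 20): d=(-13,18) right/bottom  bias=-1
  edge (4, 20)→(0, 10): d=(-4,-10) top-left  bias=+0
  edge (0, 10)→(17, 2): d=(17,-8) top-left  bias=+0
    (7,1)@(15, 3): e=[23,178,1] → #
    (8,1)@(17, 3): e=[-13,198,17] → ·
    (5,2)@(11, 5): e=[69,130,3] → #
    (6,2)@(13, 5): e=[33,150,19] → #
    (7,2)@(15, 5): e=[-3,170,35] → ·
    (3,3)@(7, 7): e=[115,82,5] → #
    (4,3)@(9, 7): e=[79,102,21] → #
    (7,3)@(15, 7): e=[-29,162,69] → ·
    (1,4)@(3, 9): e=[161,34,7] → #
    (2,4)@(5, 9): e=[125,54,23] → #
    (6,4)@(13, 9): e=[-19,134,87] → ·
    (0,5)@(1, 11): e=[171,6,25] → #
  covered (26 px):
    · · · · · · · · ·
    · · · · · · · # ·
    · · · · · # # · ·
    · · · # # # # · ·
    · # # # # # · · ·
    # # # # # · · · ·
    · # # # # · · · ·
    · # # # · · · · ·
    · # # · · · · · ·
    · · · · · · · · ·
    · · · · · · · · ·
T1:
  2·area = 48
  edge (14, 8)→(14, 12): d=(0,4) right/bottom  bias=-1
  edge (14, 12)→(2, 4): d=(-12,-8) top-left  bias=+0
  edge (2, 4)→(14, 8): d=(12,4) right/bottom  bias=-1
    (2,2)@(5, 5): e=[36,12,0] → ·  [on edge]
    (3,3)@(7, 7): e=[28,4,16] → #
    (4,3)@(9, 7): e=[20,20,8] → #
    (5,3)@(11, 7): e=[12,36,0] → ·  [on edge]
    (3,4)@(7, 9): e=[28,-20,40] → ·
    (4,4)@(9, 9): e=[20,-4,32] → ·
    (5,4)@(11, 9): e=[12,12,24] → #
    (6,4)@(13, 9): e=[4,28,16] → #
    (7,4)@(15, 9): e=[-4,44,8] → ·
    (8,4)@(17, 9): e=[-12,60,0] → ·  [on edge]
    (5,5)@(11, 11): e=[12,-12,48] → ·
    (6,5)@(13, 11): e=[4,4,40] → #
  covered (5 px):
    · · · · · · · · ·
    · · · · · · · · ·
    · · · · · · · · ·
    · · · # # · · · ·
    · · · · · # # · ·
    · · · · · · # · ·
    · · · · · · · · ·
    · · · · · · · · ·
    · · · · · · · · ·
    · · · · · · · · ·
    · · · · · · · · ·
T2:
  2·area = 144  (B↔C swapped to make it positive)
  edge (12, 4)→(16, 12): d=(4,8) right/bottom  bias=-1
  edge (16, 12)→(0, 16): d=(-16,4) right/bottom  bias=-1
  edge (0, 16)→(12, 4): d=(12,-12) top-left  bias=+0
    (7,0)@(15, 1): e=[-36,180,0] → ·  [on edge]
    (6,1)@(13, 3): e=[-12,156,0] → ·  [on edge]
    (5,2)@(11, 5): e=[12,132,0] → #  [on edge]
    (6,2)@(13, 5): e=[-4,124,24] → ·
    (4,3)@(9, 7): e=[36,108,0] → #  [on edge]
    (6,3)@(13, 7): e=[4,92,48] → #
    (7,3)@(15, 7): e=[-12,84,72] → ·
    (3,4)@(7, 9): e=[60,84,0] → #  [on edge]
    (7,4)@(15, 9): e=[-4,52,96] → ·
    (2,5)@(5, 11): e=[84,60,0] → #  [on edge]
    (7,5)@(15, 11): e=[4,20,120] → #
    (8,5)@(17, 11): e=[-12,12,144] → ·
    (1,6)@(3, 13): e=[108,36,0] → #  [on edge]
    (0,7)@(1, 15): e=[132,12,0] → #  [on edge]
  covered (21 px):
    · · · · · · · · ·
    · · · · · · · · ·
    · · · · · # · · ·
    · · · · # # # · ·
    · · · # # # # · ·
    · · # # # # # # ·
    · # # # # # · · ·
    # # · · · · · · ·
    · · · · · · · · ·
    · · · · · · · · ·
    · · · · · · · · ·
T3:
  2·area = 5  (B↔C swapped to make it positive)
  edge (9, 14)→(16, 8): d=(7,-6) top-left  bias=+0
  edge (16, 8)→(11, 13): d=(-5,5) right/bottom  bias=-1
  edge (11, 13)→(9, 14): d=(-2,1) right/bottom  bias=-1
    (8,3)@(17, 7): e=[-1,0,6] → ·  [on edge]
    (7,4)@(15, 9): e=[1,0,4] → ·  [on edge]
    (6,5)@(13, 11): e=[3,0,2] → ·  [on edge]
    (7,5)@(15, 11): e=[15,-10,0] → ·  [on edge]
    (5,6)@(11, 13): e=[5,0,0] → ·  [on edge]
    (3,7)@(7, 15): e=[-5,10,0] → ·  [on edge]
    (4,7)@(9, 15): e=[7,0,-2] → ·  [on edge]
    (1,8)@(3, 17): e=[-15,20,0] → ·  [on edge]
    (3,8)@(7, 17): e=[9,0,-4] → ·  [on edge]
    (2,9)@(5, 19): e=[11,0,-6] → ·  [on edge]
    (1,10)@(3, 21): e=[13,0,-8] → ·  [on edge]
  covered (0 px):
    · · · · · · · · ·
    · · · · · · · · ·
    · · · · · · · · ·
    · · · · · · · · ·
    · · · · · · · · ·
    · · · · · · · · ·
    · · · · · · · · ·
    · · · · · · · · ·
    · · · · · · · · ·
    · · · · · · · · ·
    · · · · · · · · ·
T4:
  2·area = 108  (B↔C swapped to make it positive)
  edge (18, 18)→(4, 0): d=(-14,-18) top-left  bias=+0
  edge (4, 0)→(10, 0): d=(6,0) top-left  bias=+0
  edge (10, 0)→(18, 18): d=(8,18) right/bottom  bias=-1
    (2,0)@(5, 1): e=[4,6,98] → #
    (3,0)@(7, 1): e=[40,6,62] → #
    (4,0)@(9, 1): e=[76,6,26] → #
    (5,0)@(11, 1): e=[112,6,-10] → ·
    (2,1)@(5, 3): e=[-24,18,114] → ·
    (3,1)@(7, 3): e=[12,18,78] → #
    (5,1)@(11, 3): e=[84,18,6] → #
    (6,1)@(13, 3): e=[120,18,-30] → ·
    (3,2)@(7, 5): e=[-16,30,94] → ·
    (4,2)@(9, 5): e=[20,30,58] → #
    (6,2)@(13, 5): e=[92,30,-14] → ·
    (4,3)@(9, 7): e=[-8,42,74] → ·
    (5,4)@(11, 9): e=[0,54,54] → #  [on edge]
  covered (14 px):
    · · # # # · · · ·
    · · · # # # · · ·
    · · · · # # · · ·
    · · · · · # # · ·
    · · · · · # # · ·
    · · · · · · # · ·
    · · · · · · · # ·
    · · · · · · · · ·
    · · · · · · · · ·
    · · · · · · · · ·
    · · · · · · · · ·

Answer: [[3,3],[4,3],[5,4],[6,4],[6,5]]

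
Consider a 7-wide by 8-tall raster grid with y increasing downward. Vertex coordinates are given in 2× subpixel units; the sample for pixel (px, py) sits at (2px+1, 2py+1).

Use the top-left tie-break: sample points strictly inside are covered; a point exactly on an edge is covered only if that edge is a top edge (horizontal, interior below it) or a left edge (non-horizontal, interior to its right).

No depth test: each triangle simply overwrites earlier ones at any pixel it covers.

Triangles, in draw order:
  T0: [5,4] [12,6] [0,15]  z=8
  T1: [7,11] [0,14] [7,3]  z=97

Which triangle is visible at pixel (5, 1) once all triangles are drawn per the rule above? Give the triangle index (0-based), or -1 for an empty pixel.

T0:
  2·area = 87
  edge (5, 4)→(12, 6): d=(7,2) right/bottom  bias=-1
  edge (12, 6)→(0, 15): d=(-12,9) right/bottom  bias=-1
  edge (0, 15)→(5, 4): d=(5,-11) top-left  bias=+0
    (2,2)@(5, 5): e=[7,75,5] → █
    (3,2)@(7, 5): e=[3,57,27] → █
    (4,2)@(9, 5): e=[-1,39,49] → ·
    (2,3)@(5, 7): e=[21,51,15] → █
    (4,3)@(9, 7): e=[13,15,59] → █
    (5,3)@(11, 7): e=[9,-3,81] → ·
    (1,4)@(3, 9): e=[39,45,3] → █
    (4,4)@(9, 9): e=[27,-9,69] → ·
    (1,5)@(3, 11): e=[53,21,13] → █
    (3,5)@(7, 11): e=[45,-15,57] → ·
    (0,6)@(1, 13): e=[71,15,1] → █
    (1,6)@(3, 13): e=[67,-3,23] → ·
  covered (11 px):
    · · · · · · ·
    · · · · · · ·
    · · █ █ · · ·
    · · █ █ █ · ·
    · █ █ █ · · ·
    · █ █ · · · ·
    █ · · · · · ·
    · · · · · · ·
T1:
  2·area = 56
  edge (7, 11)→(0, 14): d=(-7,3) right/bottom  bias=-1
  edge (0, 14)→(7, 3): d=(7,-11) top-left  bias=+0
  edge (7, 3)→(7, 11): d=(0,8) right/bottom  bias=-1
    (3,0)@(7, 1): e=[70,-14,0] → ·  [on edge]
    (3,1)@(7, 3): e=[56,0,0] → ·  [on edge]
    (3,2)@(7, 5): e=[42,14,0] → ·  [on edge]
    (2,3)@(5, 7): e=[34,6,16] → █
    (3,3)@(7, 7): e=[28,28,0] → ·  [on edge]
    (2,4)@(5, 9): e=[20,20,16] → █
    (3,4)@(7, 9): e=[14,42,0] → ·  [on edge]
    (1,5)@(3, 11): e=[12,12,32] → █
    (3,5)@(7, 11): e=[0,56,0] → ·  [on edge]
    (0,6)@(1, 13): e=[4,4,48] → █
    (1,6)@(3, 13): e=[-2,26,32] → ·
    (2,6)@(5, 13): e=[-8,48,16] → ·
    (3,6)@(7, 13): e=[-14,70,0] → ·  [on edge]
    (3,7)@(7, 15): e=[-28,84,0] → ·  [on edge]
  covered (5 px):
    · · · · · · ·
    · · · · · · ·
    · · · · · · ·
    · · █ · · · ·
    · · █ · · · ·
    · █ █ · · · ·
    █ · · · · · ·
    · · · · · · ·

Z-buffer (winner per pixel, '.' = empty):
  . . . . . . .
  . . . . . . .
  . . 0 0 . . .
  . . 1 0 0 . .
  . 0 1 0 . . .
  . 1 1 . . . .
  1 . . . . . .
  . . . . . . .

Answer: -1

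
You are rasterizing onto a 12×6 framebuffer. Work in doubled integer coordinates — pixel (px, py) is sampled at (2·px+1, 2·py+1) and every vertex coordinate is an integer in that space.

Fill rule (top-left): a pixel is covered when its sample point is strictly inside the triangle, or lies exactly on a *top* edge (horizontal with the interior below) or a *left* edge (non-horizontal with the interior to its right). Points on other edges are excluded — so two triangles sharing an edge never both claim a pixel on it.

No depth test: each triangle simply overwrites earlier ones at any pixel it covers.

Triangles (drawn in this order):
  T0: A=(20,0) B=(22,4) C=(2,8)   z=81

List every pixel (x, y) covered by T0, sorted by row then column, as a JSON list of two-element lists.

T0:
  2·area = 88
  edge (20, 0)→(22, 4): d=(2,4) right/bottom  bias=-1
  edge (22, 4)→(2, 8): d=(-20,4) right/bottom  bias=-1
  edge (2, 8)→(20, 0): d=(18,-8) top-left  bias=+0
    (9,0)@(19, 1): e=[6,72,10] → █
    (10,0)@(21, 1): e=[-2,64,26] → ·
    (7,1)@(15, 3): e=[26,48,14] → █
    (8,1)@(17, 3): e=[18,40,30] → █
    (10,1)@(21, 3): e=[2,24,62] → █
    (11,1)@(23, 3): e=[-6,16,78] → ·
    (4,2)@(9, 5): e=[54,32,2] → █
    (5,2)@(11, 5): e=[46,24,18] → █
    (6,2)@(13, 5): e=[38,16,34] → █
    (8,2)@(17, 5): e=[22,0,66] → ·  [on edge]
    (9,2)@(19, 5): e=[14,-8,82] → ·
    (10,2)@(21, 5): e=[6,-16,98] → ·
    (3,3)@(7, 7): e=[66,0,22] → ·  [on edge]
  covered (10 px):
    · · · · · · · · · █ · ·
    · · · · · · · █ █ █ █ ·
    · · · · █ █ █ █ · · · ·
    · · █ · · · · · · · · ·
    · · · · · · · · · · · ·
    · · · · · · · · · · · ·

Final: [[9,0],[7,1],[8,1],[9,1],[10,1],[4,2],[5,2],[6,2],[7,2],[2,3]]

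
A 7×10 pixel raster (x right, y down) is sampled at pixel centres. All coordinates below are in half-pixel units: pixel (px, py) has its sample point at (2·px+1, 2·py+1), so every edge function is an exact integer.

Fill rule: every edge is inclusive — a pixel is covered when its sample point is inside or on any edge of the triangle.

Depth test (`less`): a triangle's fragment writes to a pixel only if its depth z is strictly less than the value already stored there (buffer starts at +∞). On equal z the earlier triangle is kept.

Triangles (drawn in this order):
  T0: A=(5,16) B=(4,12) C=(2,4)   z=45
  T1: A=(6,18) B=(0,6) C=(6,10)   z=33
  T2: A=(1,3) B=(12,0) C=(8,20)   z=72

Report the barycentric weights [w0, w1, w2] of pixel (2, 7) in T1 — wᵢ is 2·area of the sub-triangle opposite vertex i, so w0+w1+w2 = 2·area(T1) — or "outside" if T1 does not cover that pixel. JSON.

T0:
  degenerate (2·area = 0) — covers nothing
T1:
  2·area = 48
  edge (6, 18)→(0, 6): d=(-6,-12) inclusive
  edge (0, 6)→(6, 10): d=(6,4) inclusive
  edge (6, 10)→(6, 18): d=(0,8) inclusive
    (0,3)@(1, 7): e=[6,2,40] → #
    (1,3)@(3, 7): e=[30,-6,24] → ·
    (0,4)@(1, 9): e=[-6,14,40] → ·
    (1,4)@(3, 9): e=[18,6,24] → #
    (2,4)@(5, 9): e=[42,-2,8] → ·
    (1,5)@(3, 11): e=[6,18,24] → #
    (2,5)@(5, 11): e=[30,10,8] → #
    (3,5)@(7, 11): e=[54,2,-8] → ·
    (1,6)@(3, 13): e=[-6,30,24] → ·
    (2,6)@(5, 13): e=[18,22,8] → #
    (3,6)@(7, 13): e=[42,14,-8] → ·
    (2,7)@(5, 15): e=[6,34,8] → #
  covered (6 px):
    · · · · · · ·
    · · · · · · ·
    · · · · · · ·
    # · · · · · ·
    · # · · · · ·
    · # # · · · ·
    · · # · · · ·
    · · # · · · ·
    · · · · · · ·
    · · · · · · ·
T2:
  2·area = 208
  edge (1, 3)→(12, 0): d=(11,-3) inclusive
  edge (12, 0)→(8, 20): d=(-4,20) inclusive
  edge (8, 20)→(1, 3): d=(-7,-17) inclusive
    (4,0)@(9, 1): e=[2,56,150] → #
    (5,0)@(11, 1): e=[8,16,184] → #
    (6,0)@(13, 1): e=[14,-24,218] → ·
    (0,1)@(1, 3): e=[0,208,0] → #  [on edge]
    (1,1)@(3, 3): e=[6,168,34] → #
    (2,1)@(5, 3): e=[12,128,68] → #
    (3,1)@(7, 3): e=[18,88,102] → #
    (6,1)@(13, 3): e=[36,-32,204] → ·
    (0,2)@(1, 5): e=[22,200,-14] → ·
    (1,2)@(3, 5): e=[28,160,20] → #
    (5,2)@(11, 5): e=[52,0,156] → #  [on edge]
    (6,2)@(13, 5): e=[58,-40,190] → ·
    (4,7)@(9, 15): e=[156,0,52] → #  [on edge]
  covered (28 px):
    · · · · # # ·
    # # # # # # ·
    · # # # # # ·
    · # # # # · ·
    · · # # # · ·
    · · # # # · ·
    · · · # # · ·
    · · · # # · ·
    · · · # · · ·
    · · · · · · ·

Result: [34,8,6]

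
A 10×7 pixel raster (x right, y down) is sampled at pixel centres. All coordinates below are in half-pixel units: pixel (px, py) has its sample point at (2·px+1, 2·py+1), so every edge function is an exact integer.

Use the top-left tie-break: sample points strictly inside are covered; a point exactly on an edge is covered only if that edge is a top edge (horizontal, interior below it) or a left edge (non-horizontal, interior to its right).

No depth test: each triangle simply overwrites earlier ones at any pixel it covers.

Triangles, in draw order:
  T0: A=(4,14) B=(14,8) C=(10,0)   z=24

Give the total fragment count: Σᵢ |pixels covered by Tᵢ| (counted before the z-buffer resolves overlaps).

T0:
  2·area = 104  (B↔C swapped to make it positive)
  edge (4, 14)→(10, 0): d=(6,-14) top-left  bias=+0
  edge (10, 0)→(14, 8): d=(4,8) right/bottom  bias=-1
  edge (14, 8)→(4, 14): d=(-10,6) right/bottom  bias=-1
    (4,1)@(9, 3): e=[4,20,80] → █
    (5,1)@(11, 3): e=[32,4,68] → █
    (6,1)@(13, 3): e=[60,-12,56] → ·
    (4,2)@(9, 5): e=[16,28,60] → █
    (6,2)@(13, 5): e=[72,-4,36] → ·
    (9,2)@(19, 5): e=[156,-52,0] → ·  [on edge]
    (3,3)@(7, 7): e=[0,52,52] → █  [on edge]
    (6,3)@(13, 7): e=[84,4,16] → █
    (7,3)@(15, 7): e=[112,-12,4] → ·
    (3,4)@(7, 9): e=[12,60,32] → █
    (6,4)@(13, 9): e=[96,12,-4] → ·
    (3,5)@(7, 11): e=[24,68,12] → █
    (4,5)@(9, 11): e=[52,52,0] → ·  [on edge]
  covered (13 px):
    · · · · · · · · · ·
    · · · · █ █ · · · ·
    · · · · █ █ · · · ·
    · · · █ █ █ █ · · ·
    · · · █ █ █ · · · ·
    · · · █ · · · · · ·
    · · █ · · · · · · ·

Final: 13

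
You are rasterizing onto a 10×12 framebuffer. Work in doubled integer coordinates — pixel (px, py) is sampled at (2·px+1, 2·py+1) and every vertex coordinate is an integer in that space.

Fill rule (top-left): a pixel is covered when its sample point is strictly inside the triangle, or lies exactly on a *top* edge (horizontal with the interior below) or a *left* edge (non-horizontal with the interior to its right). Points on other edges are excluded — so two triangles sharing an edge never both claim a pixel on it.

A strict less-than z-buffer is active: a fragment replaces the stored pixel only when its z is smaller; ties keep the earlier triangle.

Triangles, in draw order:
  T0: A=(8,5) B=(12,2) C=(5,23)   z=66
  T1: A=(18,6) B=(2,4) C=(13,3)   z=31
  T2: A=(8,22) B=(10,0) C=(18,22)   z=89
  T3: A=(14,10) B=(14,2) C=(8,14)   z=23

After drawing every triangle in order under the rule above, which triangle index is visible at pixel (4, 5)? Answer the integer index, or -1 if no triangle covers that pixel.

T0:
  2·area = 63
  edge (8, 5)→(12, 2): d=(4,-3) top-left  bias=+0
  edge (12, 2)→(5, 23): d=(-7,21) right/bottom  bias=-1
  edge (5, 23)→(8, 5): d=(3,-18) top-left  bias=+0
    (5,1)@(11, 3): e=[1,14,48] → #
    (6,1)@(13, 3): e=[7,-28,84] → ·
    (4,2)@(9, 5): e=[3,42,18] → #
    (5,2)@(11, 5): e=[9,0,54] → ·  [on edge]
    (4,3)@(9, 7): e=[11,28,24] → #
    (5,3)@(11, 7): e=[17,-14,60] → ·
    (4,4)@(9, 9): e=[19,14,30] → #
    (5,4)@(11, 9): e=[25,-28,66] → ·
    (3,5)@(7, 11): e=[21,42,0] → #  [on edge]
    (4,5)@(9, 11): e=[27,0,36] → ·  [on edge]
    (3,6)@(7, 13): e=[29,28,6] → #
    (4,6)@(9, 13): e=[35,-14,42] → ·
    (3,8)@(7, 17): e=[45,0,18] → ·  [on edge]
    (2,11)@(5, 23): e=[63,0,0] → ·  [on edge]
  covered (7 px):
    · · · · · · · · · ·
    · · · · · # · · · ·
    · · · · # · · · · ·
    · · · · # · · · · ·
    · · · · # · · · · ·
    · · · # · · · · · ·
    · · · # · · · · · ·
    · · · # · · · · · ·
    · · · · · · · · · ·
    · · · · · · · · · ·
    · · · · · · · · · ·
    · · · · · · · · · ·
T1:
  2·area = 38
  edge (18, 6)→(2, 4): d=(-16,-2) top-left  bias=+0
  edge (2, 4)→(13, 3): d=(11,-1) top-left  bias=+0
  edge (13, 3)→(18, 6): d=(5,3) right/bottom  bias=-1
    (6,1)@(13, 3): e=[38,0,0] → ·  [on edge]
    (5,2)@(11, 5): e=[2,20,16] → #
    (6,2)@(13, 5): e=[6,22,10] → #
    (7,2)@(15, 5): e=[10,24,4] → #
    (8,2)@(17, 5): e=[14,26,-2] → ·
    (5,3)@(11, 7): e=[-30,42,26] → ·
    (6,3)@(13, 7): e=[-26,44,20] → ·
    (7,3)@(15, 7): e=[-22,46,14] → ·
  covered (3 px):
    · · · · · · · · · ·
    · · · · · · · · · ·
    · · · · · # # # · ·
    · · · · · · · · · ·
    · · · · · · · · · ·
    · · · · · · · · · ·
    · · · · · · · · · ·
    · · · · · · · · · ·
    · · · · · · · · · ·
    · · · · · · · · · ·
    · · · · · · · · · ·
    · · · · · · · · · ·
T2:
  2·area = 220
  edge (8, 22)→(10, 0): d=(2,-22) top-left  bias=+0
  edge (10, 0)→(18, 22): d=(8,22) right/bottom  bias=-1
  edge (18, 22)→(8, 22): d=(-10,0) right/bottom  bias=-1
    (5,1)@(11, 3): e=[28,2,190] → #
    (6,1)@(13, 3): e=[72,-42,190] → ·
    (5,2)@(11, 5): e=[32,18,170] → #
    (6,2)@(13, 5): e=[76,-26,170] → ·
    (5,3)@(11, 7): e=[36,34,150] → #
    (6,3)@(13, 7): e=[80,-10,150] → ·
    (5,4)@(11, 9): e=[40,50,130] → #
    (6,4)@(13, 9): e=[84,6,130] → #
    (7,4)@(15, 9): e=[128,-38,130] → ·
    (4,5)@(9, 11): e=[0,110,110] → #  [on edge]
    (7,5)@(15, 11): e=[132,-22,110] → ·
    (4,6)@(9, 13): e=[4,126,90] → #
  covered (28 px):
    · · · · · · · · · ·
    · · · · · # · · · ·
    · · · · · # · · · ·
    · · · · · # · · · ·
    · · · · · # # · · ·
    · · · · # # # · · ·
    · · · · # # # · · ·
    · · · · # # # # · ·
    · · · · # # # # · ·
    · · · · # # # # · ·
    · · · · # # # # # ·
    · · · · · · · · · ·
T3:
  2·area = 48  (B↔C swapped to make it positive)
  edge (14, 10)→(8, 14): d=(-6,4) right/bottom  bias=-1
  edge (8, 14)→(14, 2): d=(6,-12) top-left  bias=+0
  edge (14, 2)→(14, 10): d=(0,8) right/bottom  bias=-1
    (6,2)@(13, 5): e=[34,6,8] → #
    (7,2)@(15, 5): e=[26,30,-8] → ·
    (6,3)@(13, 7): e=[22,18,8] → #
    (7,3)@(15, 7): e=[14,42,-8] → ·
    (5,4)@(11, 9): e=[18,6,24] → #
    (7,4)@(15, 9): e=[2,54,-8] → ·
    (5,5)@(11, 11): e=[6,18,24] → #
    (6,5)@(13, 11): e=[-2,42,8] → ·
    (4,6)@(9, 13): e=[2,6,40] → #
    (5,6)@(11, 13): e=[-6,30,24] → ·
    (4,7)@(9, 15): e=[-10,18,40] → ·
  covered (6 px):
    · · · · · · · · · ·
    · · · · · · · · · ·
    · · · · · · # · · ·
    · · · · · · # · · ·
    · · · · · # # · · ·
    · · · · · # · · · ·
    · · · · # · · · · ·
    · · · · · · · · · ·
    · · · · · · · · · ·
    · · · · · · · · · ·
    · · · · · · · · · ·
    · · · · · · · · · ·

Z-buffer (winner per pixel, '.' = empty):
  . . . . . . . . . .
  . . . . . 0 . . . .
  . . . . 0 1 3 1 . .
  . . . . 0 2 3 . . .
  . . . . 0 3 3 . . .
  . . . 0 2 3 2 . . .
  . . . 0 3 2 2 . . .
  . . . 0 2 2 2 2 . .
  . . . . 2 2 2 2 . .
  . . . . 2 2 2 2 . .
  . . . . 2 2 2 2 2 .
  . . . . . . . . . .

Result: 2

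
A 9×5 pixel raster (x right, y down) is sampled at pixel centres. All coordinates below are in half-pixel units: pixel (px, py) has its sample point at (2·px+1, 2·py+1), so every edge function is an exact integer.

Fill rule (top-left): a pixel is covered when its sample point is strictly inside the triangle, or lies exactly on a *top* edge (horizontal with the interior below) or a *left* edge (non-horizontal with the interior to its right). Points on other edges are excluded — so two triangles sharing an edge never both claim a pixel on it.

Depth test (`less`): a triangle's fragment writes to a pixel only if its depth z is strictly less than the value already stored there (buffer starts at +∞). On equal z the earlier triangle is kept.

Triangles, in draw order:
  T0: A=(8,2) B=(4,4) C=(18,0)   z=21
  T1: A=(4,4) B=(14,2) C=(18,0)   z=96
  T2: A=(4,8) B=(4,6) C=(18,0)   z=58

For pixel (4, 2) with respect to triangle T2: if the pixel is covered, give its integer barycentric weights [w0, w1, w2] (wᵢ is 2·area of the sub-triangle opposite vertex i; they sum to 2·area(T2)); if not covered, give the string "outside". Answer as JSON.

T0:
  2·area = 12  (B↔C swapped to make it positive)
  edge (8, 2)→(18, 0): d=(10,-2) top-left  bias=+0
  edge (18, 0)→(4, 4): d=(-14,4) right/bottom  bias=-1
  edge (4, 4)→(8, 2): d=(4,-2) top-left  bias=+0
    (6,0)@(13, 1): e=[0,6,6] → #  [on edge]
    (7,0)@(15, 1): e=[4,-2,10] → ·
    (1,1)@(3, 3): e=[0,18,-6] → ·  [on edge]
    (3,1)@(7, 3): e=[8,2,2] → #
    (4,1)@(9, 3): e=[12,-6,6] → ·
    (6,1)@(13, 3): e=[20,-22,14] → ·
    (3,2)@(7, 5): e=[28,-26,10] → ·
  covered (2 px):
    · · · · · · # · ·
    · · · # · · · · ·
    · · · · · · · · ·
    · · · · · · · · ·
    · · · · · · · · ·
T1:
  2·area = 12  (B↔C swapped to make it positive)
  edge (4, 4)→(18, 0): d=(14,-4) top-left  bias=+0
  edge (18, 0)→(14, 2): d=(-4,2) right/bottom  bias=-1
  edge (14, 2)→(4, 4): d=(-10,2) right/bottom  bias=-1
    (7,0)@(15, 1): e=[2,2,8] → #
    (8,0)@(17, 1): e=[10,-2,4] → ·
    (4,1)@(9, 3): e=[6,6,0] → ·  [on edge]
    (7,1)@(15, 3): e=[30,-6,-12] → ·
  covered (1 px):
    · · · · · · · # ·
    · · · · · · · · ·
    · · · · · · · · ·
    · · · · · · · · ·
    · · · · · · · · ·
T2:
  2·area = 28
  edge (4, 8)→(4, 6): d=(0,-2) top-left  bias=+0
  edge (4, 6)→(18, 0): d=(14,-6) top-left  bias=+0
  edge (18, 0)→(4, 8): d=(-14,8) right/bottom  bias=-1
    (5,1)@(11, 3): e=[14,0,14] → #  [on edge]
    (6,1)@(13, 3): e=[18,12,-2] → ·
    (3,2)@(7, 5): e=[6,4,18] → #
    (4,2)@(9, 5): e=[10,16,2] → #
    (5,2)@(11, 5): e=[14,28,-14] → ·
    (2,3)@(5, 7): e=[2,20,6] → #
    (3,3)@(7, 7): e=[6,32,-10] → ·
    (4,3)@(9, 7): e=[10,44,-26] → ·
    (2,4)@(5, 9): e=[2,48,-22] → ·
  covered (4 px):
    · · · · · · · · ·
    · · · · · # · · ·
    · · · # # · · · ·
    · · # · · · · · ·
    · · · · · · · · ·

Final: [16,2,10]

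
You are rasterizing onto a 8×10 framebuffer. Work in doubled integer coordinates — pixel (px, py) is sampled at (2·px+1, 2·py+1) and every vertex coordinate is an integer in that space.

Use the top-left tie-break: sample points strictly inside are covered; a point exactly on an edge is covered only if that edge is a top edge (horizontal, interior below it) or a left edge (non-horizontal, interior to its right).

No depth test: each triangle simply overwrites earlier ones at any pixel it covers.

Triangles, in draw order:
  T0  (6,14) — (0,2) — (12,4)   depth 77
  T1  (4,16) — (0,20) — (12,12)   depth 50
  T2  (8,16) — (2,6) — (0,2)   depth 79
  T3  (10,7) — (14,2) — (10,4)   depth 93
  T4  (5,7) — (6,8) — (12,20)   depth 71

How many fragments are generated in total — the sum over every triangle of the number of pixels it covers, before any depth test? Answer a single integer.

T0:
  2·area = 132
  edge (6, 14)→(0, 2): d=(-6,-12) top-left  bias=+0
  edge (0, 2)→(12, 4): d=(12,2) right/bottom  bias=-1
  edge (12, 4)→(6, 14): d=(-6,10) right/bottom  bias=-1
    (0,1)@(1, 3): e=[6,10,116] → █
    (1,1)@(3, 3): e=[30,6,96] → █
    (2,1)@(5, 3): e=[54,2,76] → █
    (3,1)@(7, 3): e=[78,-2,56] → ·
    (0,2)@(1, 5): e=[-6,34,104] → ·
    (1,2)@(3, 5): e=[18,30,84] → █
    (3,2)@(7, 5): e=[66,22,44] → █
    (4,2)@(9, 5): e=[90,18,24] → █
    (5,2)@(11, 5): e=[114,14,4] → █
    (6,2)@(13, 5): e=[138,10,-16] → ·
    (1,3)@(3, 7): e=[6,54,72] → █
    (5,3)@(11, 7): e=[102,38,-8] → ·
    (4,4)@(9, 9): e=[66,66,0] → ·  [on edge]
    (1,9)@(3, 19): e=[-66,198,0] → ·  [on edge]
  covered (16 px):
    · · · · · · · ·
    █ █ █ · · · · ·
    · █ █ █ █ █ · ·
    · █ █ █ █ · · ·
    · · █ █ · · · ·
    · · █ █ · · · ·
    · · · · · · · ·
    · · · · · · · ·
    · · · · · · · ·
    · · · · · · · ·
T1:
  2·area = 16  (B↔C swapped to make it positive)
  edge (4, 16)→(12, 12): d=(8,-4) top-left  bias=+0
  edge (12, 12)→(0, 20): d=(-12,8) right/bottom  bias=-1
  edge (0, 20)→(4, 16): d=(4,-4) top-left  bias=+0
    (7,2)@(15, 5): e=[-44,60,0] → ·  [on edge]
    (6,3)@(13, 7): e=[-36,52,0] → ·  [on edge]
    (5,4)@(11, 9): e=[-28,44,0] → ·  [on edge]
    (4,5)@(9, 11): e=[-20,36,0] → ·  [on edge]
    (3,6)@(7, 13): e=[-12,28,0] → ·  [on edge]
    (2,7)@(5, 15): e=[-4,20,0] → ·  [on edge]
    (3,7)@(7, 15): e=[4,4,8] → █
    (4,7)@(9, 15): e=[12,-12,16] → ·
    (1,8)@(3, 17): e=[4,12,0] → █  [on edge]
    (2,8)@(5, 17): e=[12,-4,8] → ·
    (3,8)@(7, 17): e=[20,-20,16] → ·
    (0,9)@(1, 19): e=[12,4,0] → █  [on edge]
  covered (3 px):
    · · · · · · · ·
    · · · · · · · ·
    · · · · · · · ·
    · · · · · · · ·
    · · · · · · · ·
    · · · · · · · ·
    · · · · · · · ·
    · · · █ · · · ·
    · █ · · · · · ·
    █ · · · · · · ·
T2:
  2·area = 4
  edge (8, 16)→(2, 6): d=(-6,-10) top-left  bias=+0
  edge (2, 6)→(0, 2): d=(-2,-4) top-left  bias=+0
  edge (0, 2)→(8, 16): d=(8,14) right/bottom  bias=-1
    (2,5)@(5, 11): e=[0,2,2] → █  [on edge]
    (3,5)@(7, 11): e=[20,10,-26] → ·
    (2,6)@(5, 13): e=[-12,-2,18] → ·
  covered (1 px):
    · · · · · · · ·
    · · · · · · · ·
    · · · · · · · ·
    · · · · · · · ·
    · · · · · · · ·
    · · █ · · · · ·
    · · · · · · · ·
    · · · · · · · ·
    · · · · · · · ·
    · · · · · · · ·
T3:
  2·area = 12  (B↔C swapped to make it positive)
  edge (10, 7)→(10, 4): d=(0,-3) top-left  bias=+0
  edge (10, 4)→(14, 2): d=(4,-2) top-left  bias=+0
  edge (14, 2)→(10, 7): d=(-4,5) right/bottom  bias=-1
    (6,1)@(13, 3): e=[9,2,1] → █
    (7,1)@(15, 3): e=[15,6,-9] → ·
    (5,2)@(11, 5): e=[3,6,3] → █
    (6,2)@(13, 5): e=[9,10,-7] → ·
    (5,3)@(11, 7): e=[3,14,-5] → ·
  covered (2 px):
    · · · · · · · ·
    · · · · · · █ ·
    · · · · · █ · ·
    · · · · · · · ·
    · · · · · · · ·
    · · · · · · · ·
    · · · · · · · ·
    · · · · · · · ·
    · · · · · · · ·
    · · · · · · · ·
T4:
  2·area = 6
  edge (5, 7)→(6, 8): d=(1,1) right/bottom  bias=-1
  edge (6, 8)→(12, 20): d=(6,12) right/bottom  bias=-1
  edge (12, 20)→(5, 7): d=(-7,-13) top-left  bias=+0
    (0,1)@(1, 3): e=[0,30,-24] → ·  [on edge]
    (1,2)@(3, 5): e=[0,18,-12] → ·  [on edge]
    (2,3)@(5, 7): e=[0,6,0] → ·  [on edge]
    (3,4)@(7, 9): e=[0,-6,12] → ·  [on edge]
    (4,5)@(9, 11): e=[0,-18,24] → ·  [on edge]
    (5,6)@(11, 13): e=[0,-30,36] → ·  [on edge]
    (6,7)@(13, 15): e=[0,-42,48] → ·  [on edge]
    (7,8)@(15, 17): e=[0,-54,60] → ·  [on edge]
  covered (0 px):
    · · · · · · · ·
    · · · · · · · ·
    · · · · · · · ·
    · · · · · · · ·
    · · · · · · · ·
    · · · · · · · ·
    · · · · · · · ·
    · · · · · · · ·
    · · · · · · · ·
    · · · · · · · ·

Final: 22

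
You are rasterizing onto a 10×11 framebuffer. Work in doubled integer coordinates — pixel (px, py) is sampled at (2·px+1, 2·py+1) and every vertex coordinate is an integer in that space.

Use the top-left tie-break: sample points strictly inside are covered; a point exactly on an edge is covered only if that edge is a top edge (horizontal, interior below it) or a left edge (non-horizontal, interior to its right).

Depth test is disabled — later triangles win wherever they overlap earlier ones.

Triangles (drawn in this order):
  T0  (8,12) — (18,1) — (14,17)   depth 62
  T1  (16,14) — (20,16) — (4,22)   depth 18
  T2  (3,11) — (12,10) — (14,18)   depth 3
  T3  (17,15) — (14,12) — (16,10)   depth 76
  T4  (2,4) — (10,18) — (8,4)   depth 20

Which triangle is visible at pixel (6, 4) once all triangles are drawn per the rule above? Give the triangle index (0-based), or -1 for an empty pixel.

T0:
  2·area = 116
  edge (8, 12)→(18, 1): d=(10,-11) top-left  bias=+0
  edge (18, 1)→(14, 17): d=(-4,16) right/bottom  bias=-1
  edge (14, 17)→(8, 12): d=(-6,-5) top-left  bias=+0
    (8,1)@(17, 3): e=[9,8,99] → X
    (9,1)@(19, 3): e=[31,-24,109] → .
    (7,2)@(15, 5): e=[7,32,77] → X
    (8,2)@(17, 5): e=[29,0,87] → .  [on edge]
    (6,3)@(13, 7): e=[5,56,55] → X
    (8,3)@(17, 7): e=[49,-8,75] → .
    (5,4)@(11, 9): e=[3,80,33] → X
    (8,4)@(17, 9): e=[69,-16,63] → .
    (4,5)@(9, 11): e=[1,104,11] → X
    (8,5)@(17, 11): e=[89,-24,51] → .
    (4,6)@(9, 13): e=[21,96,-1] → .
    (5,6)@(11, 13): e=[43,64,9] → X
    (7,6)@(15, 13): e=[87,0,29] → .  [on edge]
    (6,10)@(13, 21): e=[145,0,-29] → .  [on edge]
  covered (14 px):
    . . . . . . . . . .
    . . . . . . . . X .
    . . . . . . . X . .
    . . . . . . X X . .
    . . . . . X X X . .
    . . . . X X X X . .
    . . . . . X X . . .
    . . . . . . X . . .
    . . . . . . . . . .
    . . . . . . . . . .
    . . . . . . . . . .
T1:
  2·area = 56
  edge (16, 14)→(20, 16): d=(4,2) right/bottom  bias=-1
  edge (20, 16)→(4, 22): d=(-16,6) right/bottom  bias=-1
  edge (4, 22)→(16, 14): d=(12,-8) top-left  bias=+0
    (7,7)@(15, 15): e=[6,46,4] → X
    (8,7)@(17, 15): e=[2,34,20] → X
    (9,7)@(19, 15): e=[-2,22,36] → .
    (6,8)@(13, 17): e=[18,26,12] → X
    (9,8)@(19, 17): e=[6,-10,60] → .
    (4,9)@(9, 19): e=[34,18,4] → X
    (5,9)@(11, 19): e=[30,6,20] → X
    (6,9)@(13, 19): e=[26,-6,36] → .
    (7,9)@(15, 19): e=[22,-18,52] → .
    (8,9)@(17, 19): e=[18,-30,68] → .
    (4,10)@(9, 21): e=[42,-14,28] → .
    (5,10)@(11, 21): e=[38,-26,44] → .
  covered (7 px):
    . . . . . . . . . .
    . . . . . . . . . .
    . . . . . . . . . .
    . . . . . . . . . .
    . . . . . . . . . .
    . . . . . . . . . .
    . . . . . . . . . .
    . . . . . . . X X .
    . . . . . . X X X .
    . . . . X X . . . .
    . . . . . . . . . .
T2:
  2·area = 74
  edge (3, 11)→(12, 10): d=(9,-1) top-left  bias=+0
  edge (12, 10)→(14, 18): d=(2,8) right/bottom  bias=-1
  edge (14, 18)→(3, 11): d=(-11,-7) top-left  bias=+0
    (1,5)@(3, 11): e=[0,74,0] → X  [on edge]
    (2,5)@(5, 11): e=[2,58,14] → X
    (3,5)@(7, 11): e=[4,42,28] → X
    (4,5)@(9, 11): e=[6,26,42] → X
    (5,5)@(11, 11): e=[8,10,56] → X
    (6,5)@(13, 11): e=[10,-6,70] → .
    (1,6)@(3, 13): e=[18,78,-22] → .
    (2,6)@(5, 13): e=[20,62,-8] → .
    (3,6)@(7, 13): e=[22,46,6] → X
    (6,6)@(13, 13): e=[28,-2,48] → .
    (3,7)@(7, 15): e=[40,50,-16] → .
    (4,7)@(9, 15): e=[42,34,-2] → .
  covered (11 px):
    . . . . . . . . . .
    . . . . . . . . . .
    . . . . . . . . . .
    . . . . . . . . . .
    . . . . . . . . . .
    . X X X X X . . . .
    . . . X X X . . . .
    . . . . . X X . . .
    . . . . . . X . . .
    . . . . . . . . . .
    . . . . . . . . . .
T3:
  2·area = 12
  edge (17, 15)→(14, 12): d=(-3,-3) top-left  bias=+0
  edge (14, 12)→(16, 10): d=(2,-2) top-left  bias=+0
  edge (16, 10)→(17, 15): d=(1,5) right/bottom  bias=-1
    (1,0)@(3, 1): e=[0,-44,56] → .  [on edge]
    (2,1)@(5, 3): e=[0,-36,48] → .  [on edge]
    (3,2)@(7, 5): e=[0,-28,40] → .  [on edge]
    (7,2)@(15, 5): e=[24,-12,0] → .  [on edge]
    (4,3)@(9, 7): e=[0,-20,32] → .  [on edge]
    (9,3)@(19, 7): e=[30,0,-18] → .  [on edge]
    (5,4)@(11, 9): e=[0,-12,24] → .  [on edge]
    (8,4)@(17, 9): e=[18,0,-6] → .  [on edge]
    (6,5)@(13, 11): e=[0,-4,16] → .  [on edge]
    (7,5)@(15, 11): e=[6,0,6] → X  [on edge]
    (8,5)@(17, 11): e=[12,4,-4] → .
    (6,6)@(13, 13): e=[-6,0,18] → .  [on edge]
    (7,6)@(15, 13): e=[0,4,8] → X  [on edge]
    (5,7)@(11, 15): e=[-18,0,30] → .  [on edge]
    (8,7)@(17, 15): e=[0,12,0] → .  [on edge]
    (4,8)@(9, 17): e=[-30,0,42] → .  [on edge]
    (9,8)@(19, 17): e=[0,20,-8] → .  [on edge]
    (3,9)@(7, 19): e=[-42,0,54] → .  [on edge]
    (2,10)@(5, 21): e=[-54,0,66] → .  [on edge]
  covered (2 px):
    . . . . . . . . . .
    . . . . . . . . . .
    . . . . . . . . . .
    . . . . . . . . . .
    . . . . . . . . . .
    . . . . . . . X . .
    . . . . . . . X . .
    . . . . . . . . . .
    . . . . . . . . . .
    . . . . . . . . . .
    . . . . . . . . . .
T4:
  2·area = 84  (B↔C swapped to make it positive)
  edge (2, 4)→(8, 4): d=(6,0) top-left  bias=+0
  edge (8, 4)→(10, 18): d=(2,14) right/bottom  bias=-1
  edge (10, 18)→(2, 4): d=(-8,-14) top-left  bias=+0
    (1,2)@(3, 5): e=[6,72,6] → X
    (2,2)@(5, 5): e=[6,44,34] → X
    (3,2)@(7, 5): e=[6,16,62] → X
    (4,2)@(9, 5): e=[6,-12,90] → .
    (1,3)@(3, 7): e=[18,76,-10] → .
    (2,3)@(5, 7): e=[18,48,18] → X
    (4,3)@(9, 7): e=[18,-8,74] → .
    (2,4)@(5, 9): e=[30,52,2] → X
    (4,4)@(9, 9): e=[30,-4,58] → .
    (2,5)@(5, 11): e=[42,56,-14] → .
    (3,5)@(7, 11): e=[42,28,14] → X
    (4,5)@(9, 11): e=[42,0,42] → .  [on edge]
  covered (10 px):
    . . . . . . . . . .
    . . . . . . . . . .
    . X X X . . . . . .
    . . X X . . . . . .
    . . X X . . . . . .
    . . . X . . . . . .
    . . . . X . . . . .
    . . . . X . . . . .
    . . . . . . . . . .
    . . . . . . . . . .
    . . . . . . . . . .

Z-buffer (winner per pixel, '.' = empty):
  . . . . . . . . . .
  . . . . . . . . 0 .
  . 4 4 4 . . . 0 . .
  . . 4 4 . . 0 0 . .
  . . 4 4 . 0 0 0 . .
  . 2 2 4 2 2 0 3 . .
  . . . 2 4 2 0 3 . .
  . . . . 4 2 2 1 1 .
  . . . . . . 2 1 1 .
  . . . . 1 1 . . . .
  . . . . . . . . . .

Final: 0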